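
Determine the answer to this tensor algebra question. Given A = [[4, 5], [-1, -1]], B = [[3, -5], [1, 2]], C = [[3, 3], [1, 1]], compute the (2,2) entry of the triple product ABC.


(ABC)_{22} = sum_m (AB)_{2m} C_{m2}. First compute row 2 of AB.
(AB)_{21} = -1*3 + -1*1 = -4
(AB)_{22} = -1*-5 + -1*2 = 3
Now contract with column 2 of C:
(AB)_{21} * C_{12} = -4 * 3 = -12
(AB)_{22} * C_{22} = 3 * 1 = 3
(ABC)_{22} = -12 + 3 = -9

-9


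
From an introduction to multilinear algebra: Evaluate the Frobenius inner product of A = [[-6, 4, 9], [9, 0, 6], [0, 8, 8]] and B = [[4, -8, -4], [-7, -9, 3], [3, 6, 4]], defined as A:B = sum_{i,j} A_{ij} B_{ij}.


A:B = sum over all i,j of A_{ij} * B_{ij}.
Row 1: -6*4=-24, 4*-8=-32, 9*-4=-36 => row sum = -92
Row 2: 9*-7=-63, 0*-9=0, 6*3=18 => row sum = -45
Row 3: 0*3=0, 8*6=48, 8*4=32 => row sum = 80
Total = -92 + -45 + 80 = -57

-57


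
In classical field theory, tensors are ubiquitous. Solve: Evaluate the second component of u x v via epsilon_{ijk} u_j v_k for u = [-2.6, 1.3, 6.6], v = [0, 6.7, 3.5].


(u x v)_2 = sum_{j,k} epsilon_{2jk} u_j v_k. Only permutations of (1,2,3) contribute; the two non-zero terms are:
eps_{213} u_1 v_3 = -1 * -2.6 * 3.5 = 9.1
eps_{231} u_3 v_1 = 1 * 6.6 * 0 = 0
(u x v)_2 = 9.1

9.1


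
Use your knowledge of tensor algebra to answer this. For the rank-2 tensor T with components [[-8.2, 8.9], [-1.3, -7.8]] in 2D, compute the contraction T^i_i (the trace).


The contraction (trace) of a rank-2 tensor is the sum of its diagonal elements.
Diagonal entries: A[1,1] = -8.2, A[2,2] = -7.8
Tr(A) = -8.2 + -7.8 = -16

-16


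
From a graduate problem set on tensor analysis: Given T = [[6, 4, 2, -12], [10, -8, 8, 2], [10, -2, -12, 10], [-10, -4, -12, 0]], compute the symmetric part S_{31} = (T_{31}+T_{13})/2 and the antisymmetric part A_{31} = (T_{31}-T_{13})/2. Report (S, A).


T_{31} = 10
T_{13} = 2
S_{31} = (10 + 2)/2 = 12/2 = 6
A_{31} = (10 - 2)/2 = 8/2 = 4
Check: S + A = 6 + 4 = 10 = T_{31}.

(6, 4)


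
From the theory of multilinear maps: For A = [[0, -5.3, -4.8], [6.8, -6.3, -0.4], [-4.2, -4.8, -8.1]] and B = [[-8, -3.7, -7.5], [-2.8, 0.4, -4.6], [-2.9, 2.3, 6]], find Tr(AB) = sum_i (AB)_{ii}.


Tr(AB) = sum_i (AB)_{ii} where (AB)_{ii} = sum_k A_{ik} B_{ki}.
(AB)_{11} = 0*-8 + -5.3*-2.8 + -4.8*-2.9 = 28.76
(AB)_{22} = 6.8*-3.7 + -6.3*0.4 + -0.4*2.3 = -28.6
(AB)_{33} = -4.2*-7.5 + -4.8*-4.6 + -8.1*6 = 4.98
Tr(AB) = 28.76 + -28.6 + 4.98 = 5.14

5.14


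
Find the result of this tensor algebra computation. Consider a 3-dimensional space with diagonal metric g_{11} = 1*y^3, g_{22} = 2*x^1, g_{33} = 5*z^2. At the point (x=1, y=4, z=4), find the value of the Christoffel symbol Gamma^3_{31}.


For a diagonal metric, Gamma^k_{ij} = (1/2) g^{kk} (dg_{ik}/dx_j + dg_{jk}/dx_i - dg_{ij}/dx_k).
The metric is diagonal, so g_{ab} = 0 for a != b.
At the given point: g_{11} = 64, g_{22} = 2, g_{33} = 80
g^{33} = 1/80
dg_{33}/dx_1 = dg_{33}/dx_1 = 0
dg_{13}/dx_3 = 0 (off-diagonal)
dg_{31}/dx_3 = 0 (off-diagonal)
Numerator = 0 + 0 - 0 = 0
Gamma^3_{31} = 0 / (2 * 80) = 0

0


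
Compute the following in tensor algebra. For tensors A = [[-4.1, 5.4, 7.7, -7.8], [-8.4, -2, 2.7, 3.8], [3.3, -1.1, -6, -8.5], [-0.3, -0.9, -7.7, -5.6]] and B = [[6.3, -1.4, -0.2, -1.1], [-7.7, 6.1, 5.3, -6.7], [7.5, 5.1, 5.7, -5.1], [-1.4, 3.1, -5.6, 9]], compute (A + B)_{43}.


Tensor addition is component-wise: (A + B)_{ij} = A_{ij} + B_{ij}.
A_{43} = -7.7
B_{43} = -5.6
(A + B)_{43} = -7.7 + -5.6 = -13.3

-13.3


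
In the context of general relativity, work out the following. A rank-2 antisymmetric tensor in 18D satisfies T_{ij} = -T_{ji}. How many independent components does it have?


An antisymmetric rank-2 tensor satisfies A_{ij} = -A_{ji}, so diagonal entries are zero.
The independent components are the upper-triangular entries: C(n, 2) = n(n-1)/2.
n = 18
C(18, 2) = 18 * 17 / 2 = 306 / 2 = 153

153


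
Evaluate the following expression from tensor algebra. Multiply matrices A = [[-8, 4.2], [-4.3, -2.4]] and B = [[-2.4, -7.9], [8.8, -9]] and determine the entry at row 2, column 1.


(AB)_{ij} = sum_k A_{ik} B_{kj}.
For i=2, j=1:
A_{21} * B_{11} = -4.3 * -2.4 = 10.32
A_{22} * B_{21} = -2.4 * 8.8 = -21.12
Sum = 10.32 + -21.12 = -10.8

-10.8


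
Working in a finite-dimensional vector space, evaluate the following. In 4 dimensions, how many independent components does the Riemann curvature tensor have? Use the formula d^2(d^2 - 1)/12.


The Riemann tensor in d dimensions has d^2(d^2 - 1)/12 independent components.
d = 4, so d^2 = 16
d^2 - 1 = 15
d^2(d^2 - 1) = 16 * 15 = 240
Divide by 12: 240 / 12 = 20

20


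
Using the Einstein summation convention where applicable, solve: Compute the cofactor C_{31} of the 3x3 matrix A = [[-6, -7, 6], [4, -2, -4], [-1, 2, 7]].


To find cofactor C_{31}, delete row 3 and column 1.
The resulting 2x2 submatrix is: [[-7, 6], [-2, -4]]
Minor M_{31} = -7*-4 - 6*-2
  = 28 - -12 = 40
Sign = (-1)^(3+1) = (-1)^4 = 1
Cofactor C_{31} = 1 * 40 = 40

40


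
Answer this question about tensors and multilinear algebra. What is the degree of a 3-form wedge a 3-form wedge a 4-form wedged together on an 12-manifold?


The degree of a wedge product is the sum of the degrees of the individual forms.
Degrees: 3, 3, 4
Total degree = 3 + 3 + 4 = 10

10


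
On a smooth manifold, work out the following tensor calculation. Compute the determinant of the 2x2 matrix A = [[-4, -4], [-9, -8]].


For a 2x2 matrix [[a, b], [c, d]], det = a*d - b*c.
a = -4, b = -4, c = -9, d = -8
a*d = -4 * -8 = 32
b*c = -4 * -9 = 36
det = 32 - 36 = -4

-4


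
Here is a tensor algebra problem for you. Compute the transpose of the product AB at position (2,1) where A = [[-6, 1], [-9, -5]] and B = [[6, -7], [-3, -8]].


(AB)^T_{ij} = (AB)_{ji} = sum_k A_{jk} B_{ki}.
For i=2, j=1 we need (AB)_{12}:
A_{11} * B_{12} = -6 * -7 = 42
A_{12} * B_{22} = 1 * -8 = -8
Sum = 42 + -8 = 34

34


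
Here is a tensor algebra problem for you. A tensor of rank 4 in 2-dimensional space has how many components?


The number of components of a rank-r tensor in d dimensions is d^r.
Here d = 2 and r = 4.
2^4 = 16

16


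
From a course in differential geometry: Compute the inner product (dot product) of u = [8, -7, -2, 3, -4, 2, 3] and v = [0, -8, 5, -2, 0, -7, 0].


The inner product u . v = sum of u_i * v_i.
Term-by-term: 8 * 0, -7 * -8, -2 * 5, 3 * -2, -4 * 0, 2 * -7, 3 * 0
Products: 0, 56, -10, -6, 0, -14, 0
Sum = 0 + 56 + -10 + -6 + 0 + -14 + 0 = 26

26


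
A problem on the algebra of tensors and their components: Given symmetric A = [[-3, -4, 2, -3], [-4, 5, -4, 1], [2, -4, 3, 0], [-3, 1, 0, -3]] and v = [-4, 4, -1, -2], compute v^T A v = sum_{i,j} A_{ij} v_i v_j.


First compute Av:
(Av)_1 = -3*-4 + -4*4 + 2*-1 + -3*-2 = 0
(Av)_2 = -4*-4 + 5*4 + -4*-1 + 1*-2 = 38
(Av)_3 = 2*-4 + -4*4 + 3*-1 + 0*-2 = -27
(Av)_4 = -3*-4 + 1*4 + 0*-1 + -3*-2 = 22
Av = [0, 38, -27, 22]
Then v^T (Av) = -4*0 + 4*38 + -1*-27 + -2*22
= 0 + 152 + 27 + -44 = 135

135


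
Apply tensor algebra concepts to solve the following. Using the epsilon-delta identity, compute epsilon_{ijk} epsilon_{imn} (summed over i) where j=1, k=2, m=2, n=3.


Using the identity: epsilon_{ijk} epsilon_{imn} = delta_{jm} delta_{kn} - delta_{jn} delta_{km}.
delta_{12} = 0
delta_{23} = 0
delta_{13} = 0
delta_{22} = 1
Result = 0 * 0 - 0 * 1 = 0 - 0 = 0

0


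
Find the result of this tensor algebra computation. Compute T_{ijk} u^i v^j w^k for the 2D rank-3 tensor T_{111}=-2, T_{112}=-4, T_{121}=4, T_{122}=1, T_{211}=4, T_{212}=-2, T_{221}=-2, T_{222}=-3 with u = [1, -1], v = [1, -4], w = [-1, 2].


S = sum over i,j,k of T_{ijk} u_i v_j w_k. Expanding all 8 terms:
T_{111}*u_1*v_1*w_1 = -2*1*1*-1 = 2  (running total: 2)
T_{112}*u_1*v_1*w_2 = -4*1*1*2 = -8  (running total: -6)
T_{121}*u_1*v_2*w_1 = 4*1*-4*-1 = 16  (running total: 10)
T_{122}*u_1*v_2*w_2 = 1*1*-4*2 = -8  (running total: 2)
T_{211}*u_2*v_1*w_1 = 4*-1*1*-1 = 4  (running total: 6)
T_{212}*u_2*v_1*w_2 = -2*-1*1*2 = 4  (running total: 10)
T_{221}*u_2*v_2*w_1 = -2*-1*-4*-1 = 8  (running total: 18)
T_{222}*u_2*v_2*w_2 = -3*-1*-4*2 = -24  (running total: -6)
S = -6

-6


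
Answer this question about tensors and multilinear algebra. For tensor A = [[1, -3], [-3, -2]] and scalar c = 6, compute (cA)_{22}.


Scalar multiplication: (cA)_{ij} = c * A_{ij}.
c = 6
A_{22} = -2
(cA)_{22} = 6 * -2 = -12

-12


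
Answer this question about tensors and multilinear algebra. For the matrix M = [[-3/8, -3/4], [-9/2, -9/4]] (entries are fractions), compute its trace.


The trace is the sum of diagonal entries.
Diagonal: M[1,1] = -3/8, M[2,2] = -9/4
Tr(M) = -3/8 + -9/4
Computing step by step:
After adding M[1,1]: -3/8
After adding M[2,2]: -21/8
Tr(M) = -21/8

-21/8


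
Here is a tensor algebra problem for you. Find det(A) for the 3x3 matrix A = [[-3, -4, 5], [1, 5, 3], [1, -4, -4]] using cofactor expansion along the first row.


Expanding along the first row, det(A) = a11*M_11 - a12*M_12 + a13*M_13, where M_1j is the (1,j) minor.
Minor M_11 = 5*-4 - 3*-4 = -8
Minor M_12 = 1*-4 - 3*1 = -7
Minor M_13 = 1*-4 - 5*1 = -9
det = -3*(-8) - -4*(-7) + 5*(-9)
    = 24 - 28 + -45
    = -49

-49


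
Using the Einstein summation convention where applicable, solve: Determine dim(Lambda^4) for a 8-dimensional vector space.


The dimension of the space of p-forms on an n-dimensional space is C(n, p).
n = 8, p = 4
C(8, 4) = 8! / (4! * 4!) = 70

70


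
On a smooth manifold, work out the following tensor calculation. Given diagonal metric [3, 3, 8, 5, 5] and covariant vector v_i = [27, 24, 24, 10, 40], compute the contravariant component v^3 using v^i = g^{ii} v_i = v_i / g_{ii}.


To raise an index with a diagonal metric: v^i = v_i / g_{ii}.
For index 3: v_3 = 24, g_{33} = 8
v^3 = 24 / 8 = 3

3


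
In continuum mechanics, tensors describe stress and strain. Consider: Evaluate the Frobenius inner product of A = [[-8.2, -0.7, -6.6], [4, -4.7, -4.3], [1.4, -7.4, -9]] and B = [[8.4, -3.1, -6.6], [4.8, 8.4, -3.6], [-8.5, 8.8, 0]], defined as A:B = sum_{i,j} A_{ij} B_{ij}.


A:B = sum over all i,j of A_{ij} * B_{ij}.
Row 1: -8.2*8.4=-68.88, -0.7*-3.1=2.17, -6.6*-6.6=43.56 => row sum = -23.15
Row 2: 4*4.8=19.2, -4.7*8.4=-39.48, -4.3*-3.6=15.48 => row sum = -4.8
Row 3: 1.4*-8.5=-11.9, -7.4*8.8=-65.12, -9*0=0 => row sum = -77.02
Total = -23.15 + -4.8 + -77.02 = -104.97

-104.97


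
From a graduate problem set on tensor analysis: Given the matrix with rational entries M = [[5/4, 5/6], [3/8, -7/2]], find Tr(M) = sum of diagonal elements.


The trace is the sum of diagonal entries.
Diagonal: M[1,1] = 5/4, M[2,2] = -7/2
Tr(M) = 5/4 + -7/2
Computing step by step:
After adding M[1,1]: 5/4
After adding M[2,2]: -9/4
Tr(M) = -9/4

-9/4


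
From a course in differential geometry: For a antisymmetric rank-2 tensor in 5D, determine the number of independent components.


A antisymmetric rank-2 tensor in d dimensions has d(d-1)/2 independent components.
d = 5
d(d-1)/2 = 5 * 4 / 2 = 20 / 2 = 10

10


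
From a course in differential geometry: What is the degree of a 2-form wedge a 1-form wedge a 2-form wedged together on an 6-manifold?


The degree of a wedge product is the sum of the degrees of the individual forms.
Degrees: 2, 1, 2
Total degree = 2 + 1 + 2 = 5

5


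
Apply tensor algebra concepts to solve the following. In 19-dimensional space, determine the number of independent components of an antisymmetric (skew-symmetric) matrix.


An antisymmetric rank-2 tensor satisfies A_{ij} = -A_{ji}, so diagonal entries are zero.
The independent components are the upper-triangular entries: C(n, 2) = n(n-1)/2.
n = 19
C(19, 2) = 19 * 18 / 2 = 342 / 2 = 171

171


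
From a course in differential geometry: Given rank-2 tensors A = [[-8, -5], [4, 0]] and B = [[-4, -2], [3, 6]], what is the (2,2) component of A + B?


Tensor addition is component-wise: (A + B)_{ij} = A_{ij} + B_{ij}.
A_{22} = 0
B_{22} = 6
(A + B)_{22} = 0 + 6 = 6

6


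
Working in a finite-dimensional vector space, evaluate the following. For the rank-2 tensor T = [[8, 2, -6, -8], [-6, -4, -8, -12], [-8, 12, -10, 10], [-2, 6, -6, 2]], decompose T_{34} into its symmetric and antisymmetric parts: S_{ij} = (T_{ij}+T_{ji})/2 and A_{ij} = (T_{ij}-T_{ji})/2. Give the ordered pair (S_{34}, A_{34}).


T_{34} = 10
T_{43} = -6
S_{34} = (10 + -6)/2 = 4/2 = 2
A_{34} = (10 - -6)/2 = 16/2 = 8
Check: S + A = 2 + 8 = 10 = T_{34}.

(2, 8)


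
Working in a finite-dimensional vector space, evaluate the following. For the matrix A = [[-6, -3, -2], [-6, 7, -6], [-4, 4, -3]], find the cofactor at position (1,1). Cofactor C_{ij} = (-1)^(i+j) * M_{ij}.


To find cofactor C_{11}, delete row 1 and column 1.
The resulting 2x2 submatrix is: [[7, -6], [4, -3]]
Minor M_{11} = 7*-3 - -6*4
  = -21 - -24 = 3
Sign = (-1)^(1+1) = (-1)^2 = 1
Cofactor C_{11} = 1 * 3 = 3

3


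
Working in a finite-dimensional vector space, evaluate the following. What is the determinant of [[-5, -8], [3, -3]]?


For a 2x2 matrix [[a, b], [c, d]], det = a*d - b*c.
a = -5, b = -8, c = 3, d = -3
a*d = -5 * -3 = 15
b*c = -8 * 3 = -24
det = 15 - -24 = 39

39


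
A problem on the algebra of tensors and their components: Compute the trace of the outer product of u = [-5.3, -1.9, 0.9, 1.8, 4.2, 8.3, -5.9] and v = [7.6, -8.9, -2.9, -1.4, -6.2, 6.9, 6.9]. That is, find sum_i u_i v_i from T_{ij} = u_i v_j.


The outer product gives T_{ij} = u_i v_j.
The trace (contraction) is Tr(T) = sum_i T_{ii} = sum_i u_i v_i.
Diagonal entries:
T_{11} = u_1 * v_1 = -5.3 * 7.6 = -40.28
T_{22} = u_2 * v_2 = -1.9 * -8.9 = 16.91
T_{33} = u_3 * v_3 = 0.9 * -2.9 = -2.61
T_{44} = u_4 * v_4 = 1.8 * -1.4 = -2.52
T_{55} = u_5 * v_5 = 4.2 * -6.2 = -26.04
T_{66} = u_6 * v_6 = 8.3 * 6.9 = 57.27
T_{77} = u_7 * v_7 = -5.9 * 6.9 = -40.71
Tr(T) = -40.28 + 16.91 + -2.61 + -2.52 + -26.04 + 57.27 + -40.71 = -37.98

-37.98


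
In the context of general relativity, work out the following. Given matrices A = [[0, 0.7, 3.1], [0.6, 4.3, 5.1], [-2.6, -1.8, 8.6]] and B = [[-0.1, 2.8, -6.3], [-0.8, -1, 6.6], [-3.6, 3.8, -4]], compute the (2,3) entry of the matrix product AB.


(AB)_{ij} = sum_k A_{ik} B_{kj}.
For i=2, j=3:
A_{21} * B_{13} = 0.6 * -6.3 = -3.78
A_{22} * B_{23} = 4.3 * 6.6 = 28.38
A_{23} * B_{33} = 5.1 * -4 = -20.4
Sum = -3.78 + 28.38 + -20.4 = 4.2

4.2


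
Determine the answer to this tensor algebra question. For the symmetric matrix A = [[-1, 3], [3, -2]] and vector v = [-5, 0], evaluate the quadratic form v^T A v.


First compute Av:
(Av)_1 = -1*-5 + 3*0 = 5
(Av)_2 = 3*-5 + -2*0 = -15
Av = [5, -15]
Then v^T (Av) = -5*5 + 0*-15
= -25 + 0 = -25

-25


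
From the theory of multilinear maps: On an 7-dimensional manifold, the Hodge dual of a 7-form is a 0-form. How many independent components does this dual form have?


The Hodge dual of a p-form on an n-dimensional manifold is an (n-p)-form.
n = 7, p = 7, so dual degree = 7 - 7 = 0
The number of components is C(n, n-p) = C(7, 0) = 1

1


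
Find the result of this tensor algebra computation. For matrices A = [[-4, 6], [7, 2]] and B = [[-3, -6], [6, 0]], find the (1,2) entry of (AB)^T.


(AB)^T_{ij} = (AB)_{ji} = sum_k A_{jk} B_{ki}.
For i=1, j=2 we need (AB)_{21}:
A_{21} * B_{11} = 7 * -3 = -21
A_{22} * B_{21} = 2 * 6 = 12
Sum = -21 + 12 = -9

-9


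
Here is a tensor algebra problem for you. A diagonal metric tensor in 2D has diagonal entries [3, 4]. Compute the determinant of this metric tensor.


For a diagonal metric, the determinant is the product of diagonal entries.
Diagonal entries: 3, 4
det(g) = 3 * 4 = 12

12


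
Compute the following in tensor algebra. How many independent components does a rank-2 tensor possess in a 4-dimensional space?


The number of components of a rank-r tensor in d dimensions is d^r.
Here d = 4 and r = 2.
4^2 = 16

16


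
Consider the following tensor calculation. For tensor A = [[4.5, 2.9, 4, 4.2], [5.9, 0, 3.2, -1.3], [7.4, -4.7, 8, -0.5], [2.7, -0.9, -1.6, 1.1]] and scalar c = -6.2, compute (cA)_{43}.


Scalar multiplication: (cA)_{ij} = c * A_{ij}.
c = -6.2
A_{43} = -1.6
(cA)_{43} = -6.2 * -1.6 = 9.92

9.92


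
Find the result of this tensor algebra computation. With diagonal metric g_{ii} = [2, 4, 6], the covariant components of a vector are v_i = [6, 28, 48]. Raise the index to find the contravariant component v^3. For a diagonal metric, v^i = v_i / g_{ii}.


To raise an index with a diagonal metric: v^i = v_i / g_{ii}.
For index 3: v_3 = 48, g_{33} = 6
v^3 = 48 / 6 = 8

8


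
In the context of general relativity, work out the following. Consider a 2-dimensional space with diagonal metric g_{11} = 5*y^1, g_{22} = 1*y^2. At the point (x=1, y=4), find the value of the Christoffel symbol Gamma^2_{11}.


For a diagonal metric, Gamma^k_{ij} = (1/2) g^{kk} (dg_{ik}/dx_j + dg_{jk}/dx_i - dg_{ij}/dx_k).
The metric is diagonal, so g_{ab} = 0 for a != b.
At the given point: g_{11} = 20, g_{22} = 16
g^{22} = 1/16
dg_{12}/dx_1 = 0 (off-diagonal)
dg_{12}/dx_1 = 0 (off-diagonal)
dg_{11}/dx_2 = dg_{11}/dx_2 = 5
Numerator = 0 + 0 - 5 = -5
Gamma^2_{11} = -5 / (2 * 16) = -5/32

-5/32


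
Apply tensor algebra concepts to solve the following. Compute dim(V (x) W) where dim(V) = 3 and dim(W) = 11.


The dimension of a tensor product is the product of dimensions.
dim(V) = 3, dim(W) = 11
dim(V (x) W) = 3 * 11 = 33

33


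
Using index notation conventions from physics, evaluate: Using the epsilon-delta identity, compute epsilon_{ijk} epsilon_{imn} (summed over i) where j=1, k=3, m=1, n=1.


Using the identity: epsilon_{ijk} epsilon_{imn} = delta_{jm} delta_{kn} - delta_{jn} delta_{km}.
delta_{11} = 1
delta_{31} = 0
delta_{11} = 1
delta_{31} = 0
Result = 1 * 0 - 1 * 0 = 0 - 0 = 0

0


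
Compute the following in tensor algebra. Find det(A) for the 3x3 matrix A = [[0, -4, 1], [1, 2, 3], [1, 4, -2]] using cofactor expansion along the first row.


Expanding along the first row, det(A) = a11*M_11 - a12*M_12 + a13*M_13, where M_1j is the (1,j) minor.
Minor M_11 = 2*-2 - 3*4 = -16
Minor M_12 = 1*-2 - 3*1 = -5
Minor M_13 = 1*4 - 2*1 = 2
det = 0*(-16) - -4*(-5) + 1*(2)
    = 0 - 20 + 2
    = -18

-18


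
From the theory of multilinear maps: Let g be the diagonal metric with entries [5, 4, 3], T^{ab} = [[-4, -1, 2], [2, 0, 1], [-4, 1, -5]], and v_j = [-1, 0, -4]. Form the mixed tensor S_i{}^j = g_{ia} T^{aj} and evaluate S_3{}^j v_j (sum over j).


Step 1: lower the first index. For a diagonal metric, g_{ia} T^{aj} = g_{ii} T^{ij} (no sum on i).
g_{33} = 3
S_3{}^1 = 3 * T^{31} = 3 * -4 = -12
S_3{}^2 = 3 * T^{32} = 3 * 1 = 3
S_3{}^3 = 3 * T^{33} = 3 * -5 = -15
Step 2: contract S_3{}^j with v_j.
S_3{}^1 * v_1 = -12 * -1 = 12
S_3{}^2 * v_2 = 3 * 0 = 0
S_3{}^3 * v_3 = -15 * -4 = 60
Result = 12 + 0 + 60 = 72

72


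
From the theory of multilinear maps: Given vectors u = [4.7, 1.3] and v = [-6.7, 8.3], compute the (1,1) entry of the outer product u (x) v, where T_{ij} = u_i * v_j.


The outer product entry T_{ij} = u_i * v_j.
We need i=1, j=1.
u_1 = 4.7, v_1 = -6.7
T_{1,1} = 4.7 * -6.7 = -31.49

-31.49


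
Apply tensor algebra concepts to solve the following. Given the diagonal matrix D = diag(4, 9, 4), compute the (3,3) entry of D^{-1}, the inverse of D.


For a diagonal matrix, the inverse has entries (D^{-1})_{ii} = 1/d_{ii}.
The diagonal entries are: d_{11} = 4, d_{22} = 9, d_{33} = 4
We need (D^{-1})_{33} = 1/d_{33} = 1/4 = 1/4

1/4


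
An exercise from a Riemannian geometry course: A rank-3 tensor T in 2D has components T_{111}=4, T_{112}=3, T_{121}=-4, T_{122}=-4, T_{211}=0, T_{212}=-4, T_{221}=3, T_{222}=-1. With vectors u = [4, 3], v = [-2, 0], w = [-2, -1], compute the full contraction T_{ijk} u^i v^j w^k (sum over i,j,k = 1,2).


S = sum over i,j,k of T_{ijk} u_i v_j w_k. Expanding all 8 terms:
T_{111}*u_1*v_1*w_1 = 4*4*-2*-2 = 64  (running total: 64)
T_{112}*u_1*v_1*w_2 = 3*4*-2*-1 = 24  (running total: 88)
T_{121}*u_1*v_2*w_1 = -4*4*0*-2 = 0  (running total: 88)
T_{122}*u_1*v_2*w_2 = -4*4*0*-1 = 0  (running total: 88)
T_{211}*u_2*v_1*w_1 = 0*3*-2*-2 = 0  (running total: 88)
T_{212}*u_2*v_1*w_2 = -4*3*-2*-1 = -24  (running total: 64)
T_{221}*u_2*v_2*w_1 = 3*3*0*-2 = 0  (running total: 64)
T_{222}*u_2*v_2*w_2 = -1*3*0*-1 = 0  (running total: 64)
S = 64

64


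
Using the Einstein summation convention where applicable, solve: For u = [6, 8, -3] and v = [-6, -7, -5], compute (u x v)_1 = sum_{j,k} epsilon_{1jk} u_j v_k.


(u x v)_1 = sum_{j,k} epsilon_{1jk} u_j v_k. Only permutations of (1,2,3) contribute; the two non-zero terms are:
eps_{123} u_2 v_3 = 1 * 8 * -5 = -40
eps_{132} u_3 v_2 = -1 * -3 * -7 = -21
(u x v)_1 = -61

-61


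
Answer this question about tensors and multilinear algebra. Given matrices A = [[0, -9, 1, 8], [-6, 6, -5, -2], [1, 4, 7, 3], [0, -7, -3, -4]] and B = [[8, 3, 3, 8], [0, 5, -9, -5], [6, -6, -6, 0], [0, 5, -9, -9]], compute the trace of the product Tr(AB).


Tr(AB) = sum_i (AB)_{ii} where (AB)_{ii} = sum_k A_{ik} B_{ki}.
(AB)_{11} = 0*8 + -9*0 + 1*6 + 8*0 = 6
(AB)_{22} = -6*3 + 6*5 + -5*-6 + -2*5 = 32
(AB)_{33} = 1*3 + 4*-9 + 7*-6 + 3*-9 = -102
(AB)_{44} = 0*8 + -7*-5 + -3*0 + -4*-9 = 71
Tr(AB) = 6 + 32 + -102 + 71 = 7

7


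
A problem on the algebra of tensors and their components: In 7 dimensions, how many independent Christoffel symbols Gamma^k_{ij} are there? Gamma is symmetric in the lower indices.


Christoffel symbols Gamma^k_{ij} are symmetric in i,j, so there are d * d(d+1)/2 independent symbols.
d = 7
d(d+1)/2 = 7 * 8 / 2 = 28
Total = 7 * 28 = 196

196


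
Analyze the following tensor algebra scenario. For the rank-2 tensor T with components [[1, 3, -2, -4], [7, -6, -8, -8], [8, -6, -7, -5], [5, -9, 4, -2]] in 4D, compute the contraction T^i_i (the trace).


The contraction (trace) of a rank-2 tensor is the sum of its diagonal elements.
Diagonal entries: A[1,1] = 1, A[2,2] = -6, A[3,3] = -7, A[4,4] = -2
Tr(A) = 1 + -6 + -7 + -2 = -14

-14


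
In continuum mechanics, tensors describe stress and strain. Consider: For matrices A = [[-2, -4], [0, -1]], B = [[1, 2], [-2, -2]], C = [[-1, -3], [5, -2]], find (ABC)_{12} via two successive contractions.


(ABC)_{12} = sum_m (AB)_{1m} C_{m2}. First compute row 1 of AB.
(AB)_{11} = -2*1 + -4*-2 = 6
(AB)_{12} = -2*2 + -4*-2 = 4
Now contract with column 2 of C:
(AB)_{11} * C_{12} = 6 * -3 = -18
(AB)_{12} * C_{22} = 4 * -2 = -8
(ABC)_{12} = -18 + -8 = -26

-26


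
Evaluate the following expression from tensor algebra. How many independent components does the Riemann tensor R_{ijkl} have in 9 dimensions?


The Riemann tensor in d dimensions has d^2(d^2 - 1)/12 independent components.
d = 9, so d^2 = 81
d^2 - 1 = 80
d^2(d^2 - 1) = 81 * 80 = 6480
Divide by 12: 6480 / 12 = 540

540


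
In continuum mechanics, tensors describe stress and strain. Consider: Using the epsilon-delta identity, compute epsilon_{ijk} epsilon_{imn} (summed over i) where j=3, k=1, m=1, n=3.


Using the identity: epsilon_{ijk} epsilon_{imn} = delta_{jm} delta_{kn} - delta_{jn} delta_{km}.
delta_{31} = 0
delta_{13} = 0
delta_{33} = 1
delta_{11} = 1
Result = 0 * 0 - 1 * 1 = 0 - 1 = -1

-1


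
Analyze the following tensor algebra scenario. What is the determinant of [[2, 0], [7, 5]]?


For a 2x2 matrix [[a, b], [c, d]], det = a*d - b*c.
a = 2, b = 0, c = 7, d = 5
a*d = 2 * 5 = 10
b*c = 0 * 7 = 0
det = 10 - 0 = 10

10


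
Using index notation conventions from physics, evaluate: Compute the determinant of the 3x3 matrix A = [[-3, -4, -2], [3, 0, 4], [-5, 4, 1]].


Expanding along the first row, det(A) = a11*M_11 - a12*M_12 + a13*M_13, where M_1j is the (1,j) minor.
Minor M_11 = 0*1 - 4*4 = -16
Minor M_12 = 3*1 - 4*-5 = 23
Minor M_13 = 3*4 - 0*-5 = 12
det = -3*(-16) - -4*(23) + -2*(12)
    = 48 - -92 + -24
    = 116

116


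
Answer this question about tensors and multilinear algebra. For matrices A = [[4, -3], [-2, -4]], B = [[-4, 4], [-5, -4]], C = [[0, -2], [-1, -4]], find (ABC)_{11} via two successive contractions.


(ABC)_{11} = sum_m (AB)_{1m} C_{m1}. First compute row 1 of AB.
(AB)_{11} = 4*-4 + -3*-5 = -1
(AB)_{12} = 4*4 + -3*-4 = 28
Now contract with column 1 of C:
(AB)_{11} * C_{11} = -1 * 0 = 0
(AB)_{12} * C_{21} = 28 * -1 = -28
(ABC)_{11} = 0 + -28 = -28

-28


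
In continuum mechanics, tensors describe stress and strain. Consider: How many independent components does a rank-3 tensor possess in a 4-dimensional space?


The number of components of a rank-r tensor in d dimensions is d^r.
Here d = 4 and r = 3.
4^3 = 64

64


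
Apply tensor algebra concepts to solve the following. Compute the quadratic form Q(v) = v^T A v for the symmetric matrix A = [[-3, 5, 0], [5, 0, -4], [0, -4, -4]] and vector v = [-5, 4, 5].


First compute Av:
(Av)_1 = -3*-5 + 5*4 + 0*5 = 35
(Av)_2 = 5*-5 + 0*4 + -4*5 = -45
(Av)_3 = 0*-5 + -4*4 + -4*5 = -36
Av = [35, -45, -36]
Then v^T (Av) = -5*35 + 4*-45 + 5*-36
= -175 + -180 + -180 = -535

-535


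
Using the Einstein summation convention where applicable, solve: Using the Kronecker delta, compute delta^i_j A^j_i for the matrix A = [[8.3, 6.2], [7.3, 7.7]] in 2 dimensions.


The contraction (trace) of a rank-2 tensor is the sum of its diagonal elements.
Diagonal entries: A[1,1] = 8.3, A[2,2] = 7.7
Tr(A) = 8.3 + 7.7 = 16

16


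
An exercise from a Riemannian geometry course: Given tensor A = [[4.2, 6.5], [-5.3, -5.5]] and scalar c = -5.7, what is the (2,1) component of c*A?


Scalar multiplication: (cA)_{ij} = c * A_{ij}.
c = -5.7
A_{21} = -5.3
(cA)_{21} = -5.7 * -5.3 = 30.21

30.21


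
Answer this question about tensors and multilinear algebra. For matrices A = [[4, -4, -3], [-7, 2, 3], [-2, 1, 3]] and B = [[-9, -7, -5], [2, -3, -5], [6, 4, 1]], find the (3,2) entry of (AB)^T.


(AB)^T_{ij} = (AB)_{ji} = sum_k A_{jk} B_{ki}.
For i=3, j=2 we need (AB)_{23}:
A_{21} * B_{13} = -7 * -5 = 35
A_{22} * B_{23} = 2 * -5 = -10
A_{23} * B_{33} = 3 * 1 = 3
Sum = 35 + -10 + 3 = 28

28


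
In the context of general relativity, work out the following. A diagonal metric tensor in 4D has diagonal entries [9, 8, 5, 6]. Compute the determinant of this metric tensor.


For a diagonal metric, the determinant is the product of diagonal entries.
Diagonal entries: 9, 8, 5, 6
det(g) = 9 * 8 * 5 * 6 = 2160

2160


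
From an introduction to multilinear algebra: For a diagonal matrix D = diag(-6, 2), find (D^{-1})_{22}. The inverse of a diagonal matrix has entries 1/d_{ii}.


For a diagonal matrix, the inverse has entries (D^{-1})_{ii} = 1/d_{ii}.
The diagonal entries are: d_{11} = -6, d_{22} = 2
We need (D^{-1})_{22} = 1/d_{22} = 1/2 = 1/2

1/2


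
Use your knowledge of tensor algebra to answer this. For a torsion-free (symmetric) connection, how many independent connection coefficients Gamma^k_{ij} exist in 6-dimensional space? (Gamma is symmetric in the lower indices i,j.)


Christoffel symbols Gamma^k_{ij} are symmetric in i,j, so there are d * d(d+1)/2 independent symbols.
d = 6
d(d+1)/2 = 6 * 7 / 2 = 21
Total = 6 * 21 = 126

126


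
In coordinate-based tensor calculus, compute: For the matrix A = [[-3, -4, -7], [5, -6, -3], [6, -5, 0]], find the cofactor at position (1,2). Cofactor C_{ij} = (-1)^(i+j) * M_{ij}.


To find cofactor C_{12}, delete row 1 and column 2.
The resulting 2x2 submatrix is: [[5, -3], [6, 0]]
Minor M_{12} = 5*0 - -3*6
  = 0 - -18 = 18
Sign = (-1)^(1+2) = (-1)^3 = -1
Cofactor C_{12} = -1 * 18 = -18

-18


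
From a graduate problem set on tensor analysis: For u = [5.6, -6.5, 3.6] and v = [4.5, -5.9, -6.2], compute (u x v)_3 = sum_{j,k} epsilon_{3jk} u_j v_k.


(u x v)_3 = sum_{j,k} epsilon_{3jk} u_j v_k. Only permutations of (1,2,3) contribute; the two non-zero terms are:
eps_{312} u_1 v_2 = 1 * 5.6 * -5.9 = -33.04
eps_{321} u_2 v_1 = -1 * -6.5 * 4.5 = 29.25
(u x v)_3 = -3.79

-3.79


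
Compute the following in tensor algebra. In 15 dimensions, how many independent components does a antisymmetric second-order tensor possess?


A antisymmetric rank-2 tensor in d dimensions has d(d-1)/2 independent components.
d = 15
d(d-1)/2 = 15 * 14 / 2 = 210 / 2 = 105

105


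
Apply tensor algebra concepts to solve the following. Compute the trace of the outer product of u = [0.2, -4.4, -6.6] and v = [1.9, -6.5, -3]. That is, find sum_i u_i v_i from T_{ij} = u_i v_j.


The outer product gives T_{ij} = u_i v_j.
The trace (contraction) is Tr(T) = sum_i T_{ii} = sum_i u_i v_i.
Diagonal entries:
T_{11} = u_1 * v_1 = 0.2 * 1.9 = 0.38
T_{22} = u_2 * v_2 = -4.4 * -6.5 = 28.6
T_{33} = u_3 * v_3 = -6.6 * -3 = 19.8
Tr(T) = 0.38 + 28.6 + 19.8 = 48.78

48.78


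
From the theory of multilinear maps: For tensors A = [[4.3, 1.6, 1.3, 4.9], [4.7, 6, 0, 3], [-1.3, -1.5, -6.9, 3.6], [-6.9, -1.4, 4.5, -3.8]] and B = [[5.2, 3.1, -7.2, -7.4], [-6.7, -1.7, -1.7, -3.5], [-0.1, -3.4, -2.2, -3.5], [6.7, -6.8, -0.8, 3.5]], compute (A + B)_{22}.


Tensor addition is component-wise: (A + B)_{ij} = A_{ij} + B_{ij}.
A_{22} = 6
B_{22} = -1.7
(A + B)_{22} = 6 + -1.7 = 4.3

4.3


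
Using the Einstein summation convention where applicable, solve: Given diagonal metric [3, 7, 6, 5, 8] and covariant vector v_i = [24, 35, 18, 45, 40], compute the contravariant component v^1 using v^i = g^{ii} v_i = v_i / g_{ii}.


To raise an index with a diagonal metric: v^i = v_i / g_{ii}.
For index 1: v_1 = 24, g_{11} = 3
v^1 = 24 / 3 = 8

8


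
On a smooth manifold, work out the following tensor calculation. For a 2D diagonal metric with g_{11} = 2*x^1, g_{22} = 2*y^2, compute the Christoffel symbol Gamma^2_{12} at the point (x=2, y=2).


For a diagonal metric, Gamma^k_{ij} = (1/2) g^{kk} (dg_{ik}/dx_j + dg_{jk}/dx_i - dg_{ij}/dx_k).
The metric is diagonal, so g_{ab} = 0 for a != b.
At the given point: g_{11} = 4, g_{22} = 8
g^{22} = 1/8
dg_{12}/dx_2 = 0 (off-diagonal)
dg_{22}/dx_1 = dg_{22}/dx_1 = 0
dg_{12}/dx_2 = 0 (off-diagonal)
Numerator = 0 + 0 - 0 = 0
Gamma^2_{12} = 0 / (2 * 8) = 0

0


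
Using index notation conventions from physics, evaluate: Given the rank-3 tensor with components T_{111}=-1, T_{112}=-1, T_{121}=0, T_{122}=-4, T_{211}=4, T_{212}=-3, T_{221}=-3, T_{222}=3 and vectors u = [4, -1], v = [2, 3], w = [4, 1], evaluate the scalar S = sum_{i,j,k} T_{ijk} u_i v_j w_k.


S = sum over i,j,k of T_{ijk} u_i v_j w_k. Expanding all 8 terms:
T_{111}*u_1*v_1*w_1 = -1*4*2*4 = -32  (running total: -32)
T_{112}*u_1*v_1*w_2 = -1*4*2*1 = -8  (running total: -40)
T_{121}*u_1*v_2*w_1 = 0*4*3*4 = 0  (running total: -40)
T_{122}*u_1*v_2*w_2 = -4*4*3*1 = -48  (running total: -88)
T_{211}*u_2*v_1*w_1 = 4*-1*2*4 = -32  (running total: -120)
T_{212}*u_2*v_1*w_2 = -3*-1*2*1 = 6  (running total: -114)
T_{221}*u_2*v_2*w_1 = -3*-1*3*4 = 36  (running total: -78)
T_{222}*u_2*v_2*w_2 = 3*-1*3*1 = -9  (running total: -87)
S = -87

-87


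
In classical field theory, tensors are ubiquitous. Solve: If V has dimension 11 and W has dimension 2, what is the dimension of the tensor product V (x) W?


The dimension of a tensor product is the product of dimensions.
dim(V) = 11, dim(W) = 2
dim(V (x) W) = 11 * 2 = 22

22


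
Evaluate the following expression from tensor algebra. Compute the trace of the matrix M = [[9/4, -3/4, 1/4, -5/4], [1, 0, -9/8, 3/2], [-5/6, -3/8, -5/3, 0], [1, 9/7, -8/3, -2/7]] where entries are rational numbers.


The trace is the sum of diagonal entries.
Diagonal: M[1,1] = 9/4, M[2,2] = 0, M[3,3] = -5/3, M[4,4] = -2/7
Tr(M) = 9/4 + 0 + -5/3 + -2/7
Computing step by step:
After adding M[1,1]: 9/4
After adding M[2,2]: 9/4
After adding M[3,3]: 7/12
After adding M[4,4]: 25/84
Tr(M) = 25/84

25/84


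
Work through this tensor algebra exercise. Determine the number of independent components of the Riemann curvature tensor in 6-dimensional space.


The Riemann tensor in d dimensions has d^2(d^2 - 1)/12 independent components.
d = 6, so d^2 = 36
d^2 - 1 = 35
d^2(d^2 - 1) = 36 * 35 = 1260
Divide by 12: 1260 / 12 = 105

105


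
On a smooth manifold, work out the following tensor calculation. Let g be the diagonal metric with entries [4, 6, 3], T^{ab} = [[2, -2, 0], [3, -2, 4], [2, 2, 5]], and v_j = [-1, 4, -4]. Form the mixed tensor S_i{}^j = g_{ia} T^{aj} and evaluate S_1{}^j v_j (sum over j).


Step 1: lower the first index. For a diagonal metric, g_{ia} T^{aj} = g_{ii} T^{ij} (no sum on i).
g_{11} = 4
S_1{}^1 = 4 * T^{11} = 4 * 2 = 8
S_1{}^2 = 4 * T^{12} = 4 * -2 = -8
S_1{}^3 = 4 * T^{13} = 4 * 0 = 0
Step 2: contract S_1{}^j with v_j.
S_1{}^1 * v_1 = 8 * -1 = -8
S_1{}^2 * v_2 = -8 * 4 = -32
S_1{}^3 * v_3 = 0 * -4 = 0
Result = -8 + -32 + 0 = -40

-40


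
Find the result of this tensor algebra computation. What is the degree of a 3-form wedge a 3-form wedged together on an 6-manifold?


The degree of a wedge product is the sum of the degrees of the individual forms.
Degrees: 3, 3
Total degree = 3 + 3 = 6

6


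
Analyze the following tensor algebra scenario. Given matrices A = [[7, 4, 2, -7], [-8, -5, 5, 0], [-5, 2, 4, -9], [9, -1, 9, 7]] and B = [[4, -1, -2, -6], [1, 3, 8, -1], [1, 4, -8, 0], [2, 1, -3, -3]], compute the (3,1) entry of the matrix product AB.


(AB)_{ij} = sum_k A_{ik} B_{kj}.
For i=3, j=1:
A_{31} * B_{11} = -5 * 4 = -20
A_{32} * B_{21} = 2 * 1 = 2
A_{33} * B_{31} = 4 * 1 = 4
A_{34} * B_{41} = -9 * 2 = -18
Sum = -20 + 2 + 4 + -18 = -32

-32


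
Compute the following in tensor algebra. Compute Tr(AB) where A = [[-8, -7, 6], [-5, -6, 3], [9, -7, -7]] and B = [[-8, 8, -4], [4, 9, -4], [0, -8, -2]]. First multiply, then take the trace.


Tr(AB) = sum_i (AB)_{ii} where (AB)_{ii} = sum_k A_{ik} B_{ki}.
(AB)_{11} = -8*-8 + -7*4 + 6*0 = 36
(AB)_{22} = -5*8 + -6*9 + 3*-8 = -118
(AB)_{33} = 9*-4 + -7*-4 + -7*-2 = 6
Tr(AB) = 36 + -118 + 6 = -76

-76


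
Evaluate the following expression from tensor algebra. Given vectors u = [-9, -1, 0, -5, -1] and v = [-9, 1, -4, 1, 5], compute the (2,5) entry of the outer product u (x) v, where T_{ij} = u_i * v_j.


The outer product entry T_{ij} = u_i * v_j.
We need i=2, j=5.
u_2 = -1, v_5 = 5
T_{2,5} = -1 * 5 = -5

-5


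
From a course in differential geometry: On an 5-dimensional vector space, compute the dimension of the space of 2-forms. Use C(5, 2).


The dimension of the space of p-forms on an n-dimensional space is C(n, p).
n = 5, p = 2
C(5, 2) = 5! / (2! * 3!) = 10

10


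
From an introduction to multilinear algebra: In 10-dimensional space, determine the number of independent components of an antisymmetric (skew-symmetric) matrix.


An antisymmetric rank-2 tensor satisfies A_{ij} = -A_{ji}, so diagonal entries are zero.
The independent components are the upper-triangular entries: C(n, 2) = n(n-1)/2.
n = 10
C(10, 2) = 10 * 9 / 2 = 90 / 2 = 45

45


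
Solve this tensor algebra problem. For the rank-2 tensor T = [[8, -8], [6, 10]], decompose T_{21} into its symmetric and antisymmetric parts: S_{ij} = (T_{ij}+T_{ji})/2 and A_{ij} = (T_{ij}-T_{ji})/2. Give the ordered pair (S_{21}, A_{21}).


T_{21} = 6
T_{12} = -8
S_{21} = (6 + -8)/2 = -2/2 = -1
A_{21} = (6 - -8)/2 = 14/2 = 7
Check: S + A = -1 + 7 = 6 = T_{21}.

(-1, 7)


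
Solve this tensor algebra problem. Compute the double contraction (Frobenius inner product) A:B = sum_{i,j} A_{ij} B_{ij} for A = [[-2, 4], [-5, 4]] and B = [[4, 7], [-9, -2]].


A:B = sum over all i,j of A_{ij} * B_{ij}.
Row 1: -2*4=-8, 4*7=28 => row sum = 20
Row 2: -5*-9=45, 4*-2=-8 => row sum = 37
Total = 20 + 37 = 57

57


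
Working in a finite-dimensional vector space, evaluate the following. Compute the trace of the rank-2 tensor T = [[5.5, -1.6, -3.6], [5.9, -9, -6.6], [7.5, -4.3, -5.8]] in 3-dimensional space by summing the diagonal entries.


The contraction (trace) of a rank-2 tensor is the sum of its diagonal elements.
Diagonal entries: A[1,1] = 5.5, A[2,2] = -9, A[3,3] = -5.8
Tr(A) = 5.5 + -9 + -5.8 = -9.3

-9.3


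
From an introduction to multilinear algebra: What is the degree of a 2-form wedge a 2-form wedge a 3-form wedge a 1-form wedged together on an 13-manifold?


The degree of a wedge product is the sum of the degrees of the individual forms.
Degrees: 2, 2, 3, 1
Total degree = 2 + 2 + 3 + 1 = 8

8


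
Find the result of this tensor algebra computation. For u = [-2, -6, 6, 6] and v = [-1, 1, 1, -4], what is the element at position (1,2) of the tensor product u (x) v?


The outer product entry T_{ij} = u_i * v_j.
We need i=1, j=2.
u_1 = -2, v_2 = 1
T_{1,2} = -2 * 1 = -2

-2


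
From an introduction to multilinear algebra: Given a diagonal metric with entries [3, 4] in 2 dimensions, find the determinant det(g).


For a diagonal metric, the determinant is the product of diagonal entries.
Diagonal entries: 3, 4
det(g) = 3 * 4 = 12

12


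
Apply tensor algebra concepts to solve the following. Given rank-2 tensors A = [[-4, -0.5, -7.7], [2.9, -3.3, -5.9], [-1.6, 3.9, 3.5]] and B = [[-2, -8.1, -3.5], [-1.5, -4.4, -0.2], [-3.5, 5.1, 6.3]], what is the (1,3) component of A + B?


Tensor addition is component-wise: (A + B)_{ij} = A_{ij} + B_{ij}.
A_{13} = -7.7
B_{13} = -3.5
(A + B)_{13} = -7.7 + -3.5 = -11.2

-11.2


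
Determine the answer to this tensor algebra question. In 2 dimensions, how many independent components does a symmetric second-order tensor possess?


A symmetric rank-2 tensor in d dimensions has d(d+1)/2 independent components.
d = 2
d(d+1)/2 = 2 * 3 / 2 = 6 / 2 = 3

3


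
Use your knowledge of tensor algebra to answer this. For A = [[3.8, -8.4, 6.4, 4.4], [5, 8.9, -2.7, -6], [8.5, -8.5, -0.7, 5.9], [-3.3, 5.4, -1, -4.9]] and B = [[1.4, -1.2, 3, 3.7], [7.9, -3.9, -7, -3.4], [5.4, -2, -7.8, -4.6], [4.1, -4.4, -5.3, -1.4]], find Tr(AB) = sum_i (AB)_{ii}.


Tr(AB) = sum_i (AB)_{ii} where (AB)_{ii} = sum_k A_{ik} B_{ki}.
(AB)_{11} = 3.8*1.4 + -8.4*7.9 + 6.4*5.4 + 4.4*4.1 = -8.44
(AB)_{22} = 5*-1.2 + 8.9*-3.9 + -2.7*-2 + -6*-4.4 = -8.91
(AB)_{33} = 8.5*3 + -8.5*-7 + -0.7*-7.8 + 5.9*-5.3 = 59.19
(AB)_{44} = -3.3*3.7 + 5.4*-3.4 + -1*-4.6 + -4.9*-1.4 = -19.11
Tr(AB) = -8.44 + -8.91 + 59.19 + -19.11 = 22.73

22.73


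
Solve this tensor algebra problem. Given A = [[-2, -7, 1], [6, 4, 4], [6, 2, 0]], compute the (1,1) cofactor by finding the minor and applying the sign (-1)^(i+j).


To find cofactor C_{11}, delete row 1 and column 1.
The resulting 2x2 submatrix is: [[4, 4], [2, 0]]
Minor M_{11} = 4*0 - 4*2
  = 0 - 8 = -8
Sign = (-1)^(1+1) = (-1)^2 = 1
Cofactor C_{11} = 1 * -8 = -8

-8


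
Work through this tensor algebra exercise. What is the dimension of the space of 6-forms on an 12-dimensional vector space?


The dimension of the space of p-forms on an n-dimensional space is C(n, p).
n = 12, p = 6
C(12, 6) = 12! / (6! * 6!) = 924

924


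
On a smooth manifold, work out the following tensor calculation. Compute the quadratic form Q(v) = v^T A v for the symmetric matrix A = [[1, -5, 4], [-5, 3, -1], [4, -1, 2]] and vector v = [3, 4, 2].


First compute Av:
(Av)_1 = 1*3 + -5*4 + 4*2 = -9
(Av)_2 = -5*3 + 3*4 + -1*2 = -5
(Av)_3 = 4*3 + -1*4 + 2*2 = 12
Av = [-9, -5, 12]
Then v^T (Av) = 3*-9 + 4*-5 + 2*12
= -27 + -20 + 24 = -23

-23


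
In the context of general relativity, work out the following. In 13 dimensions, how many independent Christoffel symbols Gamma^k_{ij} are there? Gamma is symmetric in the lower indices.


Christoffel symbols Gamma^k_{ij} are symmetric in i,j, so there are d * d(d+1)/2 independent symbols.
d = 13
d(d+1)/2 = 13 * 14 / 2 = 91
Total = 13 * 91 = 1183

1183


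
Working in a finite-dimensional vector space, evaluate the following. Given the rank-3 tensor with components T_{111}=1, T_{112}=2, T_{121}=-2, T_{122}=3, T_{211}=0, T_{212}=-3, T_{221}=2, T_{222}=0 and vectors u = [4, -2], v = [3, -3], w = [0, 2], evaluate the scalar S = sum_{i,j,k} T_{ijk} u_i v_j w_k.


S = sum over i,j,k of T_{ijk} u_i v_j w_k. Expanding all 8 terms:
T_{111}*u_1*v_1*w_1 = 1*4*3*0 = 0  (running total: 0)
T_{112}*u_1*v_1*w_2 = 2*4*3*2 = 48  (running total: 48)
T_{121}*u_1*v_2*w_1 = -2*4*-3*0 = 0  (running total: 48)
T_{122}*u_1*v_2*w_2 = 3*4*-3*2 = -72  (running total: -24)
T_{211}*u_2*v_1*w_1 = 0*-2*3*0 = 0  (running total: -24)
T_{212}*u_2*v_1*w_2 = -3*-2*3*2 = 36  (running total: 12)
T_{221}*u_2*v_2*w_1 = 2*-2*-3*0 = 0  (running total: 12)
T_{222}*u_2*v_2*w_2 = 0*-2*-3*2 = 0  (running total: 12)
S = 12

12
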